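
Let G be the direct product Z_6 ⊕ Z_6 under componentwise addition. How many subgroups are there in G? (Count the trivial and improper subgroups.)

|G| = 36, so by Lagrange every subgroup order divides 36. Divisors: 1, 2, 3, 4, 6, 9, 12, 18, 36.
Subgroups by order — order 1: 1; order 2: 3; order 3: 4; order 4: 1; order 6: 12; order 9: 1; order 12: 4; order 18: 3; order 36: 1.
Total: 1 + 3 + 4 + 1 + 12 + 1 + 4 + 3 + 1 = 30.

30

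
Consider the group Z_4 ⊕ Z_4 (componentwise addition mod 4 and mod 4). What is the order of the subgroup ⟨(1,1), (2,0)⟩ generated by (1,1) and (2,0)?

|⟨(1,1)⟩| = 4 and |⟨(2,0)⟩| = 2, so |H| is a multiple of lcm(4, 2) = 4 and divides |G| = 16.
Closing under the operation: H = {(0,0), (0,2), (1,1), (1,3), (2,0), (2,2), (3,1), (3,3)}, so |H| = 8.

8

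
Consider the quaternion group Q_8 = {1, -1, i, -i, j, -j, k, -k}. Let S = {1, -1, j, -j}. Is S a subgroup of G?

Yes

|S| = 4 divides |G| = 8, consistent with Lagrange.
S contains the identity, every element's inverse is in S, and S is closed under ·: it is a subgroup.
In fact S = ⟨j⟩.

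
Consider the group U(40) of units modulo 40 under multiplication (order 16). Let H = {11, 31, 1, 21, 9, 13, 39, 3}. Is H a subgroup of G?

3 ∈ H but its inverse 27 ∉ H, so H is not a subgroup.

No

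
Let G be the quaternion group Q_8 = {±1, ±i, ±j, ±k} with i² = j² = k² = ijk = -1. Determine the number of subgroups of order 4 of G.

3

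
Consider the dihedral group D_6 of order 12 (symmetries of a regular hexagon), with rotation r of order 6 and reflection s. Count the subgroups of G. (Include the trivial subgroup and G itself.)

16

|G| = 12, so by Lagrange every subgroup order divides 12. Divisors: 1, 2, 3, 4, 6, 12.
Subgroups by order — order 1: 1; order 2: 7; order 3: 1; order 4: 3; order 6: 3; order 12: 1.
Total: 1 + 7 + 1 + 3 + 3 + 1 = 16.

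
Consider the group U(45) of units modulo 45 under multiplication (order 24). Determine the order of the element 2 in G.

Compute successive powers of 2 mod 45: 2, 4, 8, 16, 32, 19, 38, 31, …; 2^12 ≡ 1 (mod 45).
So |⟨2⟩| = 12.

12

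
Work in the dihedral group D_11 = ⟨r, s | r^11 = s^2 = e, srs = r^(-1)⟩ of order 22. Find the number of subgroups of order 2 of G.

|G| = 22 and 2 | 22, so subgroups of order 2 are possible by Lagrange.
The subgroups of order 2 are: {e, r^10s}; {e, r^2s}; {e, r^3s}; {e, r^4s}; … (11 in all).
So G has 11 subgroups of order 2.

11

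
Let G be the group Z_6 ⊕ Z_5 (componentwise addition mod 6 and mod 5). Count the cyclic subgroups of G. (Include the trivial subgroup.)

Group the elements of G by the cyclic subgroup they generate; each cyclic subgroup of order d accounts for φ(d) elements.
Cyclic subgroups by order — order 1: 1; order 2: 1; order 3: 1; order 5: 1; order 6: 1; order 10: 1; order 15: 1; order 30: 1.
Total: 8.

8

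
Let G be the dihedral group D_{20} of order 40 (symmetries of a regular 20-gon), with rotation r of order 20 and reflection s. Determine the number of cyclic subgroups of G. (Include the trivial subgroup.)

A cyclic subgroup of order d is generated by each of its φ(d) elements of order d, so the cyclic subgroups of order d number (#elements of order d)/φ(d).
Cyclic subgroups by order — order 1: 1; order 2: 21; order 4: 1; order 5: 1; order 10: 1; order 20: 1.
Total: 26.

26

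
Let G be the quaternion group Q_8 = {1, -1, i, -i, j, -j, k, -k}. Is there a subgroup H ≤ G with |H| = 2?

Yes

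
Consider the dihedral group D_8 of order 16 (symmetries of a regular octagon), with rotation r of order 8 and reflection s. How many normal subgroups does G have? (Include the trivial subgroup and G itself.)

G has 19 subgroups. Checking conjugation-invariance by order — order 1: 1/1 normal; order 2: 1/9 normal; order 4: 1/5 normal; order 8: 3/3 normal; order 16: 1/1 normal.
Total normal subgroups: 7.

7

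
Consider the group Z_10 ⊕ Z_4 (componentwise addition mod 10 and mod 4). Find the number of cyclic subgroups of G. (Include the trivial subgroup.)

12

Each element a generates a cyclic subgroup ⟨a⟩; distinct elements may generate the same one (a cyclic group of order d has φ(d) generators).
Cyclic subgroups by order — order 1: 1; order 2: 3; order 4: 2; order 5: 1; order 10: 3; order 20: 2.
Total: 12.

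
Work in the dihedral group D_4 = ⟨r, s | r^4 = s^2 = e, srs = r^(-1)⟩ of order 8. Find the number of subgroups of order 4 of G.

3

|G| = 8 and 4 | 8, so subgroups of order 4 are possible by Lagrange.
The subgroups of order 4 are: {e, r, r^2, r^3}; {e, r^2, s, r^2s}; {e, r^2, rs, r^3s}.
So G has 3 subgroups of order 4.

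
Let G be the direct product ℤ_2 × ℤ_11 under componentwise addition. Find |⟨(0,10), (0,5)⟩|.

11

|⟨(0,10)⟩| = 11 and |⟨(0,5)⟩| = 11, so |H| is a multiple of lcm(11, 11) = 11 and divides |G| = 22.
Closing under the operation: H = {(0,0), (0,1), (0,2), (0,3), (0,4), (0,5), (0,6), (0,7), (0,8), (0,9), (0,10)}, so |H| = 11.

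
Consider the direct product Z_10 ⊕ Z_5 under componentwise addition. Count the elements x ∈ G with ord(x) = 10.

An element (a,b) has order lcm(ord(a), ord(b)); count pairs with lcm equal to 10.
Enumerating gives 24 such elements.

24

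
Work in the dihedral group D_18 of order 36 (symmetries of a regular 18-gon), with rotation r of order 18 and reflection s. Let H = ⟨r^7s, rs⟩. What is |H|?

6

|⟨r^7s⟩| = 2 and |⟨rs⟩| = 2, so |H| is a multiple of lcm(2, 2) = 2 and divides |G| = 36.
Closing under the operation: H = {e, r^6, r^12, rs, r^7s, r^13s}, so |H| = 6.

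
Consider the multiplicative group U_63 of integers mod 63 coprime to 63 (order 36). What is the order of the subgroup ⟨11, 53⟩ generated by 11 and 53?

18

|⟨11⟩| = 6 and |⟨53⟩| = 6, so |H| is a multiple of lcm(6, 6) = 6 and divides |G| = 36.
Closing under the operation: H = {1, 2, 4, 8, 11, 16, 22, 23, 25, 29, 32, 37, 43, 44, 46, 50, 53, 58}, so |H| = 18.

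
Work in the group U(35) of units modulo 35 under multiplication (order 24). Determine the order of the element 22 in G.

Compute successive powers of 22 mod 35: 22, 29, 8, 1; 22^4 ≡ 1 (mod 35).
So |⟨22⟩| = 4.

4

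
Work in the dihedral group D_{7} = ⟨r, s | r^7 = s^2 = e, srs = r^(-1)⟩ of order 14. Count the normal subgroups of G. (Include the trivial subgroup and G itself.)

G has 10 subgroups. Checking conjugation-invariance by order — order 1: 1/1 normal; order 2: 0/7 normal; order 7: 1/1 normal; order 14: 1/1 normal.
Total normal subgroups: 3.

3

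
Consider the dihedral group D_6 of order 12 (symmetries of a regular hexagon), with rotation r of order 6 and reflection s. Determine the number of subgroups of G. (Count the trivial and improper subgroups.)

16

|G| = 12, so by Lagrange every subgroup order divides 12. Divisors: 1, 2, 3, 4, 6, 12.
Subgroups by order — order 1: 1; order 2: 7; order 3: 1; order 4: 3; order 6: 3; order 12: 1.
Total: 1 + 7 + 1 + 3 + 3 + 1 = 16.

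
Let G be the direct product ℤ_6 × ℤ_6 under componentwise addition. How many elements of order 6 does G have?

24

An element (a,b) has order lcm(ord(a), ord(b)); count pairs with lcm equal to 6.
Enumerating gives 24 such elements.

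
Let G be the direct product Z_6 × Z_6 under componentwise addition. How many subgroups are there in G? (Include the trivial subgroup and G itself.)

30

|G| = 36, so by Lagrange every subgroup order divides 36. Divisors: 1, 2, 3, 4, 6, 9, 12, 18, 36.
Subgroups by order — order 1: 1; order 2: 3; order 3: 4; order 4: 1; order 6: 12; order 9: 1; order 12: 4; order 18: 3; order 36: 1.
Total: 1 + 3 + 4 + 1 + 12 + 1 + 4 + 3 + 1 = 30.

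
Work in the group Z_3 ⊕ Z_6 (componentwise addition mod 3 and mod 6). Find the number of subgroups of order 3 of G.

4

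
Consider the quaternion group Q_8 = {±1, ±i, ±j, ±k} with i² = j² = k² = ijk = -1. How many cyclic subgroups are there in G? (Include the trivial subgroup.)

Group the elements of G by the cyclic subgroup they generate; each cyclic subgroup of order d accounts for φ(d) elements.
Cyclic subgroups by order — order 1: 1; order 2: 1; order 4: 3.
Total: 5.

5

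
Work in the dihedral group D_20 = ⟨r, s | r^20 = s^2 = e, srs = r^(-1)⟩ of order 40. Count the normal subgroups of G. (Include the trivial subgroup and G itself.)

9

G has 48 subgroups. Checking conjugation-invariance by order — order 1: 1/1 normal; order 2: 1/21 normal; order 4: 1/11 normal; order 5: 1/1 normal; order 8: 0/5 normal; order 10: 1/5 normal; order 20: 3/3 normal; order 40: 1/1 normal.
Total normal subgroups: 9.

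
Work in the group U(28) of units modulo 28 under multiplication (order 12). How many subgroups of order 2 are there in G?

|G| = 12 and 2 | 12, so subgroups of order 2 are possible by Lagrange.
The subgroups of order 2 are: {1, 13}; {1, 15}; {1, 27}.
So G has 3 subgroups of order 2.

3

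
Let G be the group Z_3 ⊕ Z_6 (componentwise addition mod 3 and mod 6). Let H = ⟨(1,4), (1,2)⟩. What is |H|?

9

|⟨(1,4)⟩| = 3 and |⟨(1,2)⟩| = 3, so |H| is a multiple of lcm(3, 3) = 3 and divides |G| = 18.
Closing under the operation: H = {(0,0), (0,2), (0,4), (1,0), (1,2), (1,4), (2,0), (2,2), (2,4)}, so |H| = 9.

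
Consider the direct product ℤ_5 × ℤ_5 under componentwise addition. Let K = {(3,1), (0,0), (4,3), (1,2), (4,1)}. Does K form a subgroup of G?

(3,1) ∈ K but its inverse (2,4) ∉ K, so K is not a subgroup.

No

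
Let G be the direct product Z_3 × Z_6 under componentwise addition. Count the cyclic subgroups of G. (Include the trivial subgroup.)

10

Each element a generates a cyclic subgroup ⟨a⟩; distinct elements may generate the same one (a cyclic group of order d has φ(d) generators).
Cyclic subgroups by order — order 1: 1; order 2: 1; order 3: 4; order 6: 4.
Total: 10.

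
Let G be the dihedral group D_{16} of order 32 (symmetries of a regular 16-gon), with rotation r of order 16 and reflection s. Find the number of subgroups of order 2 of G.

17

|G| = 32 and 2 | 32, so subgroups of order 2 are possible by Lagrange.
The subgroups of order 2 are: {e, r^10s}; {e, r^11s}; {e, r^12s}; {e, r^13s}; … (17 in all).
So G has 17 subgroups of order 2.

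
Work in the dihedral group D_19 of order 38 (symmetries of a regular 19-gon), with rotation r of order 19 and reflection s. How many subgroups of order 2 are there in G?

|G| = 38 and 2 | 38, so subgroups of order 2 are possible by Lagrange.
The subgroups of order 2 are: {e, r^10s}; {e, r^11s}; {e, r^12s}; {e, r^13s}; … (19 in all).
So G has 19 subgroups of order 2.

19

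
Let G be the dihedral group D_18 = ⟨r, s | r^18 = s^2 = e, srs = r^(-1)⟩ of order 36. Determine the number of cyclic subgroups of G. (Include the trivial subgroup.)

24

Each element a generates a cyclic subgroup ⟨a⟩; distinct elements may generate the same one (a cyclic group of order d has φ(d) generators).
Cyclic subgroups by order — order 1: 1; order 2: 19; order 3: 1; order 6: 1; order 9: 1; order 18: 1.
Total: 24.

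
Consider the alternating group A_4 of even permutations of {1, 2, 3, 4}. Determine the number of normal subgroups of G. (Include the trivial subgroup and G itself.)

3

G has 10 subgroups. Checking conjugation-invariance by order — order 1: 1/1 normal; order 2: 0/3 normal; order 3: 0/4 normal; order 4: 1/1 normal; order 12: 1/1 normal.
Total normal subgroups: 3.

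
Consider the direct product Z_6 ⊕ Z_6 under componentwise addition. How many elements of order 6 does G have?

An element (a,b) has order lcm(ord(a), ord(b)); count pairs with lcm equal to 6.
Enumerating gives 24 such elements.

24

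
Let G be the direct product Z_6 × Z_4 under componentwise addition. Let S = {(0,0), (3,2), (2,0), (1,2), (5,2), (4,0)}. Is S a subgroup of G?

Yes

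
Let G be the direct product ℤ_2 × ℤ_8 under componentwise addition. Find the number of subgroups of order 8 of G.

3

|G| = 16 and 8 | 16, so subgroups of order 8 are possible by Lagrange.
The subgroups of order 8 are: {(0,0), (0,1), (0,2), (0,3), (0,4), (0,5), (0,6), (0,7)}; {(0,0), (0,2), (0,4), (0,6), (1,0), (1,2), (1,4), (1,6)}; {(0,0), (0,2), (0,4), (0,6), (1,1), (1,3), (1,5), (1,7)}.
So G has 3 subgroups of order 8.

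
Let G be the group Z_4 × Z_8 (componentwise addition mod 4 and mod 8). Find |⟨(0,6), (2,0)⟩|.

8

|⟨(0,6)⟩| = 4 and |⟨(2,0)⟩| = 2, so |H| is a multiple of lcm(4, 2) = 4 and divides |G| = 32.
Closing under the operation: H = {(0,0), (0,2), (0,4), (0,6), (2,0), (2,2), (2,4), (2,6)}, so |H| = 8.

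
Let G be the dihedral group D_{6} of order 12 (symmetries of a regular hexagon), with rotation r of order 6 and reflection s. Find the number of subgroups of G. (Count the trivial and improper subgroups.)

16

|G| = 12, so by Lagrange every subgroup order divides 12. Divisors: 1, 2, 3, 4, 6, 12.
Subgroups by order — order 1: 1; order 2: 7; order 3: 1; order 4: 3; order 6: 3; order 12: 1.
Total: 1 + 7 + 1 + 3 + 3 + 1 = 16.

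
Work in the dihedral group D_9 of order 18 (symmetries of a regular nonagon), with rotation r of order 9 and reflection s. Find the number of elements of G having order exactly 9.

6

The elements of order 9 are: r, r^2, r^4, r^5, r^7, r^8.
That's 6.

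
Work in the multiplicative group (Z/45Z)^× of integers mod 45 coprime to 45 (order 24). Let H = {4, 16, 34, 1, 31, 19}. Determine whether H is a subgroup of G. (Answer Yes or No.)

Yes

|H| = 6 divides |G| = 24, consistent with Lagrange.
H contains the identity, every element's inverse is in H, and H is closed under ·: it is a subgroup.
In fact H = ⟨34⟩.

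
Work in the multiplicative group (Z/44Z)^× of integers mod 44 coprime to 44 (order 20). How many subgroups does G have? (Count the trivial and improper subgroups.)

|G| = 20, so by Lagrange every subgroup order divides 20. Divisors: 1, 2, 4, 5, 10, 20.
Subgroups by order — order 1: 1; order 2: 3; order 4: 1; order 5: 1; order 10: 3; order 20: 1.
Total: 1 + 3 + 1 + 1 + 3 + 1 = 10.

10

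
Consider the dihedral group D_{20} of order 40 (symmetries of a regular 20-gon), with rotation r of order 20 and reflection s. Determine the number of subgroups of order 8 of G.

|G| = 40 and 8 | 40, so subgroups of order 8 are possible by Lagrange.
The subgroups of order 8 are: {e, r^5, r^10, r^15, s, r^5s, r^10s, r^15s}; {e, r^5, r^10, r^15, rs, r^6s, r^11s, r^16s}; {e, r^5, r^10, r^15, r^2s, r^7s, r^12s, r^17s}; {e, r^5, r^10, r^15, r^3s, r^8s, r^13s, r^18s}; … (5 in all).
So G has 5 subgroups of order 8.

5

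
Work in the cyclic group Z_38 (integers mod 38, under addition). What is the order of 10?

19

In Z_38, the order of an element a is n/gcd(a, n).
gcd(10, 38) = 2, so |⟨10⟩| = 38/2 = 19.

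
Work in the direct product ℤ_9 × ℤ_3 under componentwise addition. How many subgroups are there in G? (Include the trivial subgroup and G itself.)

10

|G| = 27, so by Lagrange every subgroup order divides 27. Divisors: 1, 3, 9, 27.
Subgroups by order — order 1: 1; order 3: 4; order 9: 4; order 27: 1.
Total: 1 + 4 + 4 + 1 = 10.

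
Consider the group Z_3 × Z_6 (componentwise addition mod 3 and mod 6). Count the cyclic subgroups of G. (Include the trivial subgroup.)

Each element a generates a cyclic subgroup ⟨a⟩; distinct elements may generate the same one (a cyclic group of order d has φ(d) generators).
Cyclic subgroups by order — order 1: 1; order 2: 1; order 3: 4; order 6: 4.
Total: 10.

10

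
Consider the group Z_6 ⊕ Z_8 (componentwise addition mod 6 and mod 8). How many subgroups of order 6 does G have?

|G| = 48 and 6 | 48, so subgroups of order 6 are possible by Lagrange.
The subgroups of order 6 are: {(0,0), (0,4), (2,0), (2,4), (4,0), (4,4)}; {(0,0), (1,0), (2,0), (3,0), (4,0), (5,0)}; {(0,0), (1,4), (2,0), (3,4), (4,0), (5,4)}.
So G has 3 subgroups of order 6.

3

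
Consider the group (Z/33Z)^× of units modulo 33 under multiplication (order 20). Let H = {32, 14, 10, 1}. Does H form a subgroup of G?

No

14 ∈ H but its inverse 26 ∉ H, so H is not a subgroup.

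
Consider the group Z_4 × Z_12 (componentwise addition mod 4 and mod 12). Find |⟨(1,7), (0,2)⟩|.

24

|⟨(1,7)⟩| = 12 and |⟨(0,2)⟩| = 6, so |H| is a multiple of lcm(12, 6) = 12 and divides |G| = 48.
Closing under the operation: H = {(0,0), (0,2), (0,4), (0,6), (0,8), (0,10), (1,1), (1,3), (1,5), (1,7), (1,9), (1,11), (2,0), (2,2), (2,4), (2,6), (2,8), (2,10), (3,1), (3,3), (3,5), (3,7), (3,9), (3,11)}, so |H| = 24.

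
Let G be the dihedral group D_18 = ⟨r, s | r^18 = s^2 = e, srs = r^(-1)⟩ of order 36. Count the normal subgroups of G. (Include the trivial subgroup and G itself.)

9

G has 45 subgroups. Checking conjugation-invariance by order — order 1: 1/1 normal; order 2: 1/19 normal; order 3: 1/1 normal; order 4: 0/9 normal; order 6: 1/7 normal; order 9: 1/1 normal; order 12: 0/3 normal; order 18: 3/3 normal; order 36: 1/1 normal.
Total normal subgroups: 9.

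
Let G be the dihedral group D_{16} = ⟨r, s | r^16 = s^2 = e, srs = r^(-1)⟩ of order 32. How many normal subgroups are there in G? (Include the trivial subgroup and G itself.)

8

G has 36 subgroups. Checking conjugation-invariance by order — order 1: 1/1 normal; order 2: 1/17 normal; order 4: 1/9 normal; order 8: 1/5 normal; order 16: 3/3 normal; order 32: 1/1 normal.
Total normal subgroups: 8.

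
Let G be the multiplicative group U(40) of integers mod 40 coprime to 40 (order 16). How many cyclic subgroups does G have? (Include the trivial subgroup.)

12

Group the elements of G by the cyclic subgroup they generate; each cyclic subgroup of order d accounts for φ(d) elements.
Cyclic subgroups by order — order 1: 1; order 2: 7; order 4: 4.
Total: 12.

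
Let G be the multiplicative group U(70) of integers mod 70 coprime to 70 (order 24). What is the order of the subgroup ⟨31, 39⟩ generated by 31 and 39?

12

|⟨31⟩| = 6 and |⟨39⟩| = 6, so |H| is a multiple of lcm(6, 6) = 6 and divides |G| = 24.
Closing under the operation: H = {1, 9, 11, 19, 29, 31, 39, 41, 51, 59, 61, 69}, so |H| = 12.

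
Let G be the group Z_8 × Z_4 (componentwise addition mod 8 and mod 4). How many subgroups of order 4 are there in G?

7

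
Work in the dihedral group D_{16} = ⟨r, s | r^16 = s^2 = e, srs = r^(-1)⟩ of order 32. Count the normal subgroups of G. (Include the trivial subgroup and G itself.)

G has 36 subgroups. Checking conjugation-invariance by order — order 1: 1/1 normal; order 2: 1/17 normal; order 4: 1/9 normal; order 8: 1/5 normal; order 16: 3/3 normal; order 32: 1/1 normal.
Total normal subgroups: 8.

8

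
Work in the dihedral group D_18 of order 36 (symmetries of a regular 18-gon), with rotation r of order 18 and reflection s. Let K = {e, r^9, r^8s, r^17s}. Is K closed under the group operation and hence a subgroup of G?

Yes

|K| = 4 divides |G| = 36, consistent with Lagrange.
K contains the identity, every element's inverse is in K, and K is closed under ·: it is a subgroup.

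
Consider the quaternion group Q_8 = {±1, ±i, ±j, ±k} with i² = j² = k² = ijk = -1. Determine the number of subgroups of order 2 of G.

|G| = 8 and 2 | 8, so subgroups of order 2 are possible by Lagrange.
The subgroups of order 2 are: {1, -1}.
So G has 1 subgroup of order 2.

1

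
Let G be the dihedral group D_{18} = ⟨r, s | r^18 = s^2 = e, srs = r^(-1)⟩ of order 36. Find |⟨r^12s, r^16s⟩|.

18

|⟨r^12s⟩| = 2 and |⟨r^16s⟩| = 2, so |H| is a multiple of lcm(2, 2) = 2 and divides |G| = 36.
Closing under the operation: H = {e, r^2, r^4, r^6, r^8, r^10, r^12, r^14, r^16, s, r^2s, r^4s, r^6s, r^8s, r^10s, r^12s, r^14s, r^16s}, so |H| = 18.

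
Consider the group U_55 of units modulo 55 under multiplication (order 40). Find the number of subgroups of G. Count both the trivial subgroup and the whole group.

16

|G| = 40, so by Lagrange every subgroup order divides 40. Divisors: 1, 2, 4, 5, 8, 10, 20, 40.
Subgroups by order — order 1: 1; order 2: 3; order 4: 3; order 5: 1; order 8: 1; order 10: 3; order 20: 3; order 40: 1.
Total: 1 + 3 + 3 + 1 + 1 + 3 + 3 + 1 = 16.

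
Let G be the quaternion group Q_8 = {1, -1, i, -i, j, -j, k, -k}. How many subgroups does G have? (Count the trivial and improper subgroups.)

6

|G| = 8, so by Lagrange every subgroup order divides 8. Divisors: 1, 2, 4, 8.
Subgroups by order — order 1: 1; order 2: 1; order 4: 3; order 8: 1.
Total: 1 + 1 + 3 + 1 = 6.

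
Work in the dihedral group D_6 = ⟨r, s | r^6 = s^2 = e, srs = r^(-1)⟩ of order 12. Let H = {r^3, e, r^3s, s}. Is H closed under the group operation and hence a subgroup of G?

|H| = 4 divides |G| = 12, consistent with Lagrange.
H contains the identity, every element's inverse is in H, and H is closed under ·: it is a subgroup.

Yes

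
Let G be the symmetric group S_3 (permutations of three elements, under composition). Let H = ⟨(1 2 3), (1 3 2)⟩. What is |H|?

3

|⟨(1 2 3)⟩| = 3 and |⟨(1 3 2)⟩| = 3, so |H| is a multiple of lcm(3, 3) = 3 and divides |G| = 6.
Closing under the operation: H = {e, (1 2 3), (1 3 2)}, so |H| = 3.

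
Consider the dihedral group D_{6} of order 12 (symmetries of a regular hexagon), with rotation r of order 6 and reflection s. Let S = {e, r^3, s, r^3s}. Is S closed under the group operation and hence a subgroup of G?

|S| = 4 divides |G| = 12, consistent with Lagrange.
S contains the identity, every element's inverse is in S, and S is closed under ·: it is a subgroup.

Yes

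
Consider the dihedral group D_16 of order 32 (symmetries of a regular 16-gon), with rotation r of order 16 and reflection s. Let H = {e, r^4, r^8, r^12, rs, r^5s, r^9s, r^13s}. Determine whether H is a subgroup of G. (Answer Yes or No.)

Yes

|H| = 8 divides |G| = 32, consistent with Lagrange.
H contains the identity, every element's inverse is in H, and H is closed under ·: it is a subgroup.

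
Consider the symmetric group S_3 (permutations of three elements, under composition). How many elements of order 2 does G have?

The elements of order 2 are: (2 3), (1 2), (1 3).
That's 3.

3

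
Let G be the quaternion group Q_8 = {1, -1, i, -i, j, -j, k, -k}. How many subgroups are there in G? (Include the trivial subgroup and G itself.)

6

|G| = 8, so by Lagrange every subgroup order divides 8. Divisors: 1, 2, 4, 8.
Subgroups by order — order 1: 1; order 2: 1; order 4: 3; order 8: 1.
Total: 1 + 1 + 3 + 1 = 6.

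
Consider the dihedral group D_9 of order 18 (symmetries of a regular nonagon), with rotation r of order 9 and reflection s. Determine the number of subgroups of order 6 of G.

3

|G| = 18 and 6 | 18, so subgroups of order 6 are possible by Lagrange.
The subgroups of order 6 are: {e, r^3, r^6, r^2s, r^5s, r^8s}; {e, r^3, r^6, s, r^3s, r^6s}; {e, r^3, r^6, rs, r^4s, r^7s}.
So G has 3 subgroups of order 6.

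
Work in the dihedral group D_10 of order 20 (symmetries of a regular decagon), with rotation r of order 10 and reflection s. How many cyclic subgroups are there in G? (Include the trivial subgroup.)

14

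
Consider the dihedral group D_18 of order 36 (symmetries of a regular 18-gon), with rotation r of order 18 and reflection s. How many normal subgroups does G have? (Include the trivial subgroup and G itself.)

9

G has 45 subgroups. Checking conjugation-invariance by order — order 1: 1/1 normal; order 2: 1/19 normal; order 3: 1/1 normal; order 4: 0/9 normal; order 6: 1/7 normal; order 9: 1/1 normal; order 12: 0/3 normal; order 18: 3/3 normal; order 36: 1/1 normal.
Total normal subgroups: 9.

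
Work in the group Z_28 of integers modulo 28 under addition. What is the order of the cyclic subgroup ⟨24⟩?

In Z_28, the order of an element a is n/gcd(a, n).
gcd(24, 28) = 4, so |⟨24⟩| = 28/4 = 7.

7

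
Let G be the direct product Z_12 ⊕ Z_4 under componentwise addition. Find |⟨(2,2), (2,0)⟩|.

12

|⟨(2,2)⟩| = 6 and |⟨(2,0)⟩| = 6, so |H| is a multiple of lcm(6, 6) = 6 and divides |G| = 48.
Closing under the operation: H = {(0,0), (0,2), (2,0), (2,2), (4,0), (4,2), (6,0), (6,2), (8,0), (8,2), (10,0), (10,2)}, so |H| = 12.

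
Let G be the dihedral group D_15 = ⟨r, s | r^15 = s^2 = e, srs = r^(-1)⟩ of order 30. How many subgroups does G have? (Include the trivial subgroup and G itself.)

28

|G| = 30, so by Lagrange every subgroup order divides 30. Divisors: 1, 2, 3, 5, 6, 10, 15, 30.
Subgroups by order — order 1: 1; order 2: 15; order 3: 1; order 5: 1; order 6: 5; order 10: 3; order 15: 1; order 30: 1.
Total: 1 + 15 + 1 + 1 + 5 + 3 + 1 + 1 = 28.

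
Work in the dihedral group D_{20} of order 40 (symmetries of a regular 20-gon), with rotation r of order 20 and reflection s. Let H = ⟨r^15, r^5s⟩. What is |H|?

8

|⟨r^15⟩| = 4 and |⟨r^5s⟩| = 2, so |H| is a multiple of lcm(4, 2) = 4 and divides |G| = 40.
Closing under the operation: H = {e, r^5, r^10, r^15, s, r^5s, r^10s, r^15s}, so |H| = 8.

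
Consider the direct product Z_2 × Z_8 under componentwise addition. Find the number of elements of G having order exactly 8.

An element (a,b) has order lcm(ord(a), ord(b)); count pairs with lcm equal to 8.
Enumerating gives 8 such elements.

8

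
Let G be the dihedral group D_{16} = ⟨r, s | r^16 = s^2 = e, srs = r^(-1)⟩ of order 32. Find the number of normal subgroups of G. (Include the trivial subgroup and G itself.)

G has 36 subgroups. Checking conjugation-invariance by order — order 1: 1/1 normal; order 2: 1/17 normal; order 4: 1/9 normal; order 8: 1/5 normal; order 16: 3/3 normal; order 32: 1/1 normal.
Total normal subgroups: 8.

8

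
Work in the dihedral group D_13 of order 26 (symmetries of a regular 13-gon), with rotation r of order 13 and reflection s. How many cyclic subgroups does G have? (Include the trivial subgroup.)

Each element a generates a cyclic subgroup ⟨a⟩; distinct elements may generate the same one (a cyclic group of order d has φ(d) generators).
Cyclic subgroups by order — order 1: 1; order 2: 13; order 13: 1.
Total: 15.

15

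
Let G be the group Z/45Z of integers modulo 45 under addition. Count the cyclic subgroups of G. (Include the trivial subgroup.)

6

Group the elements of G by the cyclic subgroup they generate; each cyclic subgroup of order d accounts for φ(d) elements.
Cyclic subgroups by order — order 1: 1; order 3: 1; order 5: 1; order 9: 1; order 15: 1; order 45: 1.
Total: 6.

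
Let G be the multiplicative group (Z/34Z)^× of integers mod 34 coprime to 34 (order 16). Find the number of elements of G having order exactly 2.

1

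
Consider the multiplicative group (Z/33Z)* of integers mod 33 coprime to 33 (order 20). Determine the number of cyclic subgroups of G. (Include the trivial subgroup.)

Group the elements of G by the cyclic subgroup they generate; each cyclic subgroup of order d accounts for φ(d) elements.
Cyclic subgroups by order — order 1: 1; order 2: 3; order 5: 1; order 10: 3.
Total: 8.

8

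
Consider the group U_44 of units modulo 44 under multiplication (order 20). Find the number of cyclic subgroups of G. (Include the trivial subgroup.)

Group the elements of G by the cyclic subgroup they generate; each cyclic subgroup of order d accounts for φ(d) elements.
Cyclic subgroups by order — order 1: 1; order 2: 3; order 5: 1; order 10: 3.
Total: 8.

8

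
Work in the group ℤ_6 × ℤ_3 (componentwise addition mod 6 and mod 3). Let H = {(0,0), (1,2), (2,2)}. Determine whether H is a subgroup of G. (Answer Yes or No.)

(1,2) ∈ H but its inverse (5,1) ∉ H, so H is not a subgroup.

No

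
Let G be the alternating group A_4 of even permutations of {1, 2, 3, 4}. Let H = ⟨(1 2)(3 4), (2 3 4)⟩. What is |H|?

|⟨(1 2)(3 4)⟩| = 2 and |⟨(2 3 4)⟩| = 3, so |H| is a multiple of lcm(2, 3) = 6 and divides |G| = 12.
Closing {(1 2)(3 4), (2 3 4)} under the group operation gives all of G, so |H| = 12.

12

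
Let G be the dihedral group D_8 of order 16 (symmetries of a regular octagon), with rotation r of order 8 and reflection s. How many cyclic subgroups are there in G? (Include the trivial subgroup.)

12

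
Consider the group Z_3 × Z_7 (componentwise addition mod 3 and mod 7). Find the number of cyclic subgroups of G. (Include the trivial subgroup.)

4

Each element a generates a cyclic subgroup ⟨a⟩; distinct elements may generate the same one (a cyclic group of order d has φ(d) generators).
Cyclic subgroups by order — order 1: 1; order 3: 1; order 7: 1; order 21: 1.
Total: 4.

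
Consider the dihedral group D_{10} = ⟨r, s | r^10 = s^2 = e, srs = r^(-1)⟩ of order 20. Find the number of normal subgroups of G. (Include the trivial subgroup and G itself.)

G has 22 subgroups. Checking conjugation-invariance by order — order 1: 1/1 normal; order 2: 1/11 normal; order 4: 0/5 normal; order 5: 1/1 normal; order 10: 3/3 normal; order 20: 1/1 normal.
Total normal subgroups: 7.

7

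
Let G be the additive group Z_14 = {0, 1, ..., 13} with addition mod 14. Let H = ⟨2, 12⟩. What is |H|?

|⟨2⟩| = 7 and |⟨12⟩| = 7, so |H| is a multiple of lcm(7, 7) = 7 and divides |G| = 14.
Closing under the operation: H = {0, 2, 4, 6, 8, 10, 12}, so |H| = 7.

7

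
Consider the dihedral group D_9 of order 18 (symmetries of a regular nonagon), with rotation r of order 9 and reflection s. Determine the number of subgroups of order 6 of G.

|G| = 18 and 6 | 18, so subgroups of order 6 are possible by Lagrange.
The subgroups of order 6 are: {e, r^3, r^6, r^2s, r^5s, r^8s}; {e, r^3, r^6, s, r^3s, r^6s}; {e, r^3, r^6, rs, r^4s, r^7s}.
So G has 3 subgroups of order 6.

3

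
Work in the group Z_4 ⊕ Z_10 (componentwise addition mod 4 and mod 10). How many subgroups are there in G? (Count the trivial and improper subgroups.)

|G| = 40, so by Lagrange every subgroup order divides 40. Divisors: 1, 2, 4, 5, 8, 10, 20, 40.
Subgroups by order — order 1: 1; order 2: 3; order 4: 3; order 5: 1; order 8: 1; order 10: 3; order 20: 3; order 40: 1.
Total: 1 + 3 + 3 + 1 + 1 + 3 + 3 + 1 = 16.

16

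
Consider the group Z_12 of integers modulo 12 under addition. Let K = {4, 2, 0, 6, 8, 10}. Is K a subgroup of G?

|K| = 6 divides |G| = 12, consistent with Lagrange.
K contains the identity, every element's inverse is in K, and K is closed under +: it is a subgroup.
In fact K = ⟨2⟩.

Yes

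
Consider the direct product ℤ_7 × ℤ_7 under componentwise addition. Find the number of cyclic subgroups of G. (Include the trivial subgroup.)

Each element a generates a cyclic subgroup ⟨a⟩; distinct elements may generate the same one (a cyclic group of order d has φ(d) generators).
Cyclic subgroups by order — order 1: 1; order 7: 8.
Total: 9.

9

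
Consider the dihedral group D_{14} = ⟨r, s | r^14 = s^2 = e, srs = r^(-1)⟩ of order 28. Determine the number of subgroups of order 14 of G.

3

|G| = 28 and 14 | 28, so subgroups of order 14 are possible by Lagrange.
The subgroups of order 14 are: {e, r, r^2, r^3, r^4, r^5, r^6, r^7, r^8, r^9, r^10, r^11, r^12, r^13}; {e, r^2, r^4, r^6, r^8, r^10, r^12, s, r^2s, r^4s, r^6s, r^8s, r^10s, r^12s}; {e, r^2, r^4, r^6, r^8, r^10, r^12, rs, r^3s, r^5s, r^7s, r^9s, r^11s, r^13s}.
So G has 3 subgroups of order 14.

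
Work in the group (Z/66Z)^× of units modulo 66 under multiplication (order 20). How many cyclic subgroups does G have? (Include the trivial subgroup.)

8

Each element a generates a cyclic subgroup ⟨a⟩; distinct elements may generate the same one (a cyclic group of order d has φ(d) generators).
Cyclic subgroups by order — order 1: 1; order 2: 3; order 5: 1; order 10: 3.
Total: 8.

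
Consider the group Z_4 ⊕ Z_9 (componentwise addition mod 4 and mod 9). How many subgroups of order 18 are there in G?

1

|G| = 36 and 18 | 36, so subgroups of order 18 are possible by Lagrange.
The subgroups of order 18 are: {(0,0), (0,1), (0,2), (0,3), (0,4), (0,5), (0,6), (0,7), (0,8), (2,0), (2,1), (2,2), (2,3), (2,4), (2,5), (2,6), (2,7), (2,8)}.
So G has 1 subgroup of order 18.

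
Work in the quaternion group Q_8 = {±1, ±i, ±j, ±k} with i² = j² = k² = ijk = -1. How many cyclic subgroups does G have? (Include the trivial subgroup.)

5

Group the elements of G by the cyclic subgroup they generate; each cyclic subgroup of order d accounts for φ(d) elements.
Cyclic subgroups by order — order 1: 1; order 2: 1; order 4: 3.
Total: 5.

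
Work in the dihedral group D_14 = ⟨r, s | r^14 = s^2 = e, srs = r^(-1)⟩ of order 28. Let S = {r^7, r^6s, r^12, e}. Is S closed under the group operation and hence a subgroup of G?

No

r^12 ∈ S but its inverse r^2 ∉ S, so S is not a subgroup.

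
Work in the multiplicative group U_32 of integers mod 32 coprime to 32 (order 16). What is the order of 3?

Compute successive powers of 3 mod 32: 3, 9, 27, 17, 19, 25, 11, 1; 3^8 ≡ 1 (mod 32).
So |⟨3⟩| = 8.

8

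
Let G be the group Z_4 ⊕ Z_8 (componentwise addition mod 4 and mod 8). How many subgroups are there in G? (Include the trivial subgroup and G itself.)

22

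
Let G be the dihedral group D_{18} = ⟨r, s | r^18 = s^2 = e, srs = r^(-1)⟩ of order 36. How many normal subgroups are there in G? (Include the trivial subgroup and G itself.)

9

G has 45 subgroups. Checking conjugation-invariance by order — order 1: 1/1 normal; order 2: 1/19 normal; order 3: 1/1 normal; order 4: 0/9 normal; order 6: 1/7 normal; order 9: 1/1 normal; order 12: 0/3 normal; order 18: 3/3 normal; order 36: 1/1 normal.
Total normal subgroups: 9.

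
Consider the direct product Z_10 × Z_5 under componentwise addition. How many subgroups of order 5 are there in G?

6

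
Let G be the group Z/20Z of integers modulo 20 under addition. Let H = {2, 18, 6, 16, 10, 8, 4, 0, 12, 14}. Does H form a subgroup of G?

Yes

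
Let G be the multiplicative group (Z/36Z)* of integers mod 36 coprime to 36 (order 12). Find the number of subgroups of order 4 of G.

1

|G| = 12 and 4 | 12, so subgroups of order 4 are possible by Lagrange.
The subgroups of order 4 are: {1, 17, 19, 35}.
So G has 1 subgroup of order 4.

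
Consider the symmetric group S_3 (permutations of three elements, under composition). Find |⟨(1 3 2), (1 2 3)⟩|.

|⟨(1 3 2)⟩| = 3 and |⟨(1 2 3)⟩| = 3, so |H| is a multiple of lcm(3, 3) = 3 and divides |G| = 6.
Closing under the operation: H = {e, (1 2 3), (1 3 2)}, so |H| = 3.

3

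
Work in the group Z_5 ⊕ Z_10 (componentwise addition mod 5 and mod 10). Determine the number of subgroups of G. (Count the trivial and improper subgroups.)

|G| = 50, so by Lagrange every subgroup order divides 50. Divisors: 1, 2, 5, 10, 25, 50.
Subgroups by order — order 1: 1; order 2: 1; order 5: 6; order 10: 6; order 25: 1; order 50: 1.
Total: 1 + 1 + 6 + 6 + 1 + 1 = 16.

16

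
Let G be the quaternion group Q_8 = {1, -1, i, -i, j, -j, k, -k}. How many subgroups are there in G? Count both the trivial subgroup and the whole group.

6

|G| = 8, so by Lagrange every subgroup order divides 8. Divisors: 1, 2, 4, 8.
Subgroups by order — order 1: 1; order 2: 1; order 4: 3; order 8: 1.
Total: 1 + 1 + 3 + 1 = 6.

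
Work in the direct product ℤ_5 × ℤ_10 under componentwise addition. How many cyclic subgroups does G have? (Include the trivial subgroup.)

Each element a generates a cyclic subgroup ⟨a⟩; distinct elements may generate the same one (a cyclic group of order d has φ(d) generators).
Cyclic subgroups by order — order 1: 1; order 2: 1; order 5: 6; order 10: 6.
Total: 14.

14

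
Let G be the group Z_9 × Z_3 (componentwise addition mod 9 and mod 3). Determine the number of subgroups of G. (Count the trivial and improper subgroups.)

|G| = 27, so by Lagrange every subgroup order divides 27. Divisors: 1, 3, 9, 27.
Subgroups by order — order 1: 1; order 3: 4; order 9: 4; order 27: 1.
Total: 1 + 4 + 4 + 1 = 10.

10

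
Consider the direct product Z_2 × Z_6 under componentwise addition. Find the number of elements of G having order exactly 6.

An element (a,b) has order lcm(ord(a), ord(b)); count pairs with lcm equal to 6.
Enumerating gives 6 such elements.

6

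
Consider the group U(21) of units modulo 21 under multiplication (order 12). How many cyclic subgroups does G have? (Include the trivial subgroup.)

Group the elements of G by the cyclic subgroup they generate; each cyclic subgroup of order d accounts for φ(d) elements.
Cyclic subgroups by order — order 1: 1; order 2: 3; order 3: 1; order 6: 3.
Total: 8.

8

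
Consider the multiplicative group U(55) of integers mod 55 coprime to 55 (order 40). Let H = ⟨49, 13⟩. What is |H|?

20

|⟨49⟩| = 10 and |⟨13⟩| = 20, so |H| is a multiple of lcm(10, 20) = 20 and divides |G| = 40.
Closing under the operation: H = {1, 2, 4, 7, 8, 9, 13, 14, 16, 17, 18, 26, 28, 31, 32, 34, 36, 43, 49, 52}, so |H| = 20.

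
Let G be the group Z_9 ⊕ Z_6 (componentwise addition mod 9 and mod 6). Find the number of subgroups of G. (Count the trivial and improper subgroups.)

|G| = 54, so by Lagrange every subgroup order divides 54. Divisors: 1, 2, 3, 6, 9, 18, 27, 54.
Subgroups by order — order 1: 1; order 2: 1; order 3: 4; order 6: 4; order 9: 4; order 18: 4; order 27: 1; order 54: 1.
Total: 1 + 1 + 4 + 4 + 4 + 4 + 1 + 1 = 20.

20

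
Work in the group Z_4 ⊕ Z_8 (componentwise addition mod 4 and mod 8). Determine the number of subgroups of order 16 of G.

3

|G| = 32 and 16 | 32, so subgroups of order 16 are possible by Lagrange.
The subgroups of order 16 are: {(0,0), (0,1), (0,2), (0,3), (0,4), (0,5), (0,6), (0,7), (2,0), (2,1), (2,2), (2,3), (2,4), (2,5), (2,6), (2,7)}; {(0,0), (0,2), (0,4), (0,6), (1,0), (1,2), (1,4), (1,6), (2,0), (2,2), (2,4), (2,6), (3,0), (3,2), (3,4), (3,6)}; {(0,0), (0,2), (0,4), (0,6), (1,1), (1,3), (1,5), (1,7), (2,0), (2,2), (2,4), (2,6), (3,1), (3,3), (3,5), (3,7)}.
So G has 3 subgroups of order 16.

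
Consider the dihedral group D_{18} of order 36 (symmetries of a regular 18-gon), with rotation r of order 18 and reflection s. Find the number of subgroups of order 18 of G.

|G| = 36 and 18 | 36, so subgroups of order 18 are possible by Lagrange.
The subgroups of order 18 are: {e, r, r^2, r^3, r^4, r^5, r^6, r^7, r^8, r^9, r^10, r^11, r^12, r^13, r^14, r^15, r^16, r^17}; {e, r^2, r^4, r^6, r^8, r^10, r^12, r^14, r^16, s, r^2s, r^4s, r^6s, r^8s, r^10s, r^12s, r^14s, r^16s}; {e, r^2, r^4, r^6, r^8, r^10, r^12, r^14, r^16, rs, r^3s, r^5s, r^7s, r^9s, r^11s, r^13s, r^15s, r^17s}.
So G has 3 subgroups of order 18.

3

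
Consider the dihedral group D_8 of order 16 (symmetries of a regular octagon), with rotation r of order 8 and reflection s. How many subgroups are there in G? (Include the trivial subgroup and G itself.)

19

|G| = 16, so by Lagrange every subgroup order divides 16. Divisors: 1, 2, 4, 8, 16.
Subgroups by order — order 1: 1; order 2: 9; order 4: 5; order 8: 3; order 16: 1.
Total: 1 + 9 + 5 + 3 + 1 = 19.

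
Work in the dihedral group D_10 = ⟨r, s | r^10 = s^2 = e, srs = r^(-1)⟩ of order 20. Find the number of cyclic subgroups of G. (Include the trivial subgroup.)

A cyclic subgroup of order d is generated by each of its φ(d) elements of order d, so the cyclic subgroups of order d number (#elements of order d)/φ(d).
Cyclic subgroups by order — order 1: 1; order 2: 11; order 5: 1; order 10: 1.
Total: 14.

14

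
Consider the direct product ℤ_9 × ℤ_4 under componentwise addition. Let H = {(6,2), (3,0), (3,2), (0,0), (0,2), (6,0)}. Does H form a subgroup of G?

Yes

|H| = 6 divides |G| = 36, consistent with Lagrange.
H contains the identity, every element's inverse is in H, and H is closed under +: it is a subgroup.
In fact H = ⟨(6,2)⟩.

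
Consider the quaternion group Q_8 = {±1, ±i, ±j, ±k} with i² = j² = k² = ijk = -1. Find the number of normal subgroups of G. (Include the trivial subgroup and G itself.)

G has 6 subgroups. Checking conjugation-invariance by order — order 1: 1/1 normal; order 2: 1/1 normal; order 4: 3/3 normal; order 8: 1/1 normal.
Total normal subgroups: 6.

6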